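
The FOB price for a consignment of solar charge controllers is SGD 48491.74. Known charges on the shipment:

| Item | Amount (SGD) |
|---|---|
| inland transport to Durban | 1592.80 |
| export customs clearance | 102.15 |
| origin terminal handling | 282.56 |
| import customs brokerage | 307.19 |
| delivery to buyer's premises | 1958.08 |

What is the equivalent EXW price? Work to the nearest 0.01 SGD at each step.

Not relevant to the conversion: brokerage, delivery — on the buyer under both terms; not part of either seller's price.
From FOB to EXW, the seller no longer bears: inland to port, export clearance, origin terminal.
EXW price = 48491.74 − 1592.80 − 102.15 − 282.56 = 46514.23

EXW price: SGD 46514.23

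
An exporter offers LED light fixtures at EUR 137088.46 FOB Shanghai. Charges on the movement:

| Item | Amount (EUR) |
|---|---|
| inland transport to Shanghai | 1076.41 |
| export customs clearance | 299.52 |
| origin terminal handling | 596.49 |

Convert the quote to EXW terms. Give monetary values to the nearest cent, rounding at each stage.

From FOB to EXW, the seller no longer bears: inland to port, export clearance, origin terminal.
EXW price = 137088.46 − 1076.41 − 299.52 − 596.49 = 135116.04

EXW price: EUR 135116.04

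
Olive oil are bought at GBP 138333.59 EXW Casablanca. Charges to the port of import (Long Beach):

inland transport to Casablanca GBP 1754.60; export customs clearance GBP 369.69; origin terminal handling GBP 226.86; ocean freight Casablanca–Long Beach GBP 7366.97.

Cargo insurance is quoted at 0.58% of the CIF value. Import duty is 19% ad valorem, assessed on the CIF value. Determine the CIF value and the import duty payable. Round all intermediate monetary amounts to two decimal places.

CIF value: GBP 148915.42; import duty: GBP 28293.93

Let C be the CIF value. C = EXW price + pre-shipment costs + freight + 0.58% × C
C − 0.58% × C = 138333.59 + 1754.60 + 369.69 + 226.86 + 7366.97
0.9942 × C = 148051.71
C = 148051.71 / 0.9942 = 148915.42
Insurance premium = 0.58% × 148915.42 = 863.71
Import duty = 148915.42 × 19% = 28293.93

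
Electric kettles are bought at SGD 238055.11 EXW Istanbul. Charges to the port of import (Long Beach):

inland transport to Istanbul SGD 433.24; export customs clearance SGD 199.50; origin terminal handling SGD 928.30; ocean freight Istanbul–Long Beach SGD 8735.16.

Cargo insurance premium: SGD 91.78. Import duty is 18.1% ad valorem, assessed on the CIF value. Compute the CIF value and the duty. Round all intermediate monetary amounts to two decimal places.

CIF value: SGD 248443.09; import duty: SGD 44968.20

CIF = EXW price + pre-shipment costs + freight + insurance
CIF = 238055.11 + 433.24 + 199.50 + 928.30 + 8735.16 + 91.78 = 248443.09
Import duty = 248443.09 × 18.1% = 44968.20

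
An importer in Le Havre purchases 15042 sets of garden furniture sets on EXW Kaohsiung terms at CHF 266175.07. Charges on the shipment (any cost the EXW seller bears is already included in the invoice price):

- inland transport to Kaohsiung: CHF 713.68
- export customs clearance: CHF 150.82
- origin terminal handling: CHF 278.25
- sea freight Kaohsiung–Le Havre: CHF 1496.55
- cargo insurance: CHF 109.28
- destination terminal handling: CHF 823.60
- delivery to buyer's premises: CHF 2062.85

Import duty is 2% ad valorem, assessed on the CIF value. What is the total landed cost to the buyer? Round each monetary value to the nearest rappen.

EXW: the seller makes goods available at their premises; the buyer bears all onward costs.
CIF value = EXW price + inland to port + export clearance + origin terminal + freight + insurance = 266175.07 + 713.68 + 150.82 + 278.25 + 1496.55 + 109.28 = 268923.65
Import duty = 268923.65 × 2% = 5378.47
Buyer bears: inland to port 713.68 + export clearance 150.82 + origin terminal 278.25 + freight 1496.55 + insurance 109.28 + destination terminal 823.60 + delivery 2062.85 + duty 5378.47 = 11013.50
Landed cost = invoice 266175.07 + 11013.50 = 277188.57

Total landed cost: CHF 277188.57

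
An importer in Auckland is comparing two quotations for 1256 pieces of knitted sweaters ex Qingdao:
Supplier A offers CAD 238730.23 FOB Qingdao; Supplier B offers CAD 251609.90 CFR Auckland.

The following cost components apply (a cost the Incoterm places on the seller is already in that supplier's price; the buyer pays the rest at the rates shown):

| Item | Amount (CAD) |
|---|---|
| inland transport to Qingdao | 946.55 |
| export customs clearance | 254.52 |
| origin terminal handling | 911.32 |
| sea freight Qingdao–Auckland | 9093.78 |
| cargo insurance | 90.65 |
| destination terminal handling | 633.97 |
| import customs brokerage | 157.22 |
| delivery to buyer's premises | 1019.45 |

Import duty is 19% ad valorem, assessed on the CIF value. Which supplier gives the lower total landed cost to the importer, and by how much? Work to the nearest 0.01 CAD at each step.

Supplier A (FOB):
CIF value = FOB price + freight + insurance = 238730.23 + 9093.78 + 90.65 = 247914.66
Import duty = 247914.66 × 19% = 47103.79
Buyer bears (A): 9093.78 + 90.65 + 633.97 + 157.22 + 1019.45 = 10995.07
Landed cost (A) = invoice 238730.23 + 10995.07 + duty 47103.79 = 296829.09
Supplier B (CFR):
CIF value = CFR price + insurance = 251609.90 + 90.65 = 251700.55
Import duty = 251700.55 × 19% = 47823.10
Buyer bears (B): 90.65 + 633.97 + 157.22 + 1019.45 = 1901.29
Landed cost (B) = invoice 251609.90 + 1901.29 + duty 47823.10 = 301334.29
Difference = |296829.09 − 301334.29| = 4505.20

Supplier A is cheaper by CAD 4505.20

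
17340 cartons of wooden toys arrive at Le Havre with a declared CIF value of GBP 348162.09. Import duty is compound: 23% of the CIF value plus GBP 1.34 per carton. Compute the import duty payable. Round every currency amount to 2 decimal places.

Ad valorem component: 348162.09 × 23% = 80077.28
Specific component: 17340 × 1.34 = 23235.60
Import duty = 80077.28 + 23235.60 = 103312.88

Import duty: GBP 103312.88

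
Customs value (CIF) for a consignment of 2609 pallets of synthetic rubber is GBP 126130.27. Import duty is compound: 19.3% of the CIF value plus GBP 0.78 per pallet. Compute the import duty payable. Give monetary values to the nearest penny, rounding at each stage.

Import duty: GBP 26378.16

Ad valorem component: 126130.27 × 19.3% = 24343.14
Specific component: 2609 × 0.78 = 2035.02
Import duty = 24343.14 + 2035.02 = 26378.16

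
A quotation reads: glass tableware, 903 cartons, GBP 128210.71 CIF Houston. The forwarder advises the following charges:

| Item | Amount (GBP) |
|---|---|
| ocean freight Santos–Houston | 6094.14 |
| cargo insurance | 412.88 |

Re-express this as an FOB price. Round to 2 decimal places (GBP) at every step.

FOB price: GBP 121703.69

From CIF to FOB, the seller no longer bears: freight, insurance.
FOB price = 128210.71 − 6094.14 − 412.88 = 121703.69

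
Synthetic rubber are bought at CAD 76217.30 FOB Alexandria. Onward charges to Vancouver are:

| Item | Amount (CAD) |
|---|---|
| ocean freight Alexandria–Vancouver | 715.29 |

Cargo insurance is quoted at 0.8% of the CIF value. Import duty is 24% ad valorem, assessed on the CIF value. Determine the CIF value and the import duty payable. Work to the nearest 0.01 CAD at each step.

CIF value: CAD 77553.01; import duty: CAD 18612.72

Let C be the CIF value. C = FOB price + freight + 0.8% × C
C − 0.8% × C = 76217.30 + 715.29
0.992 × C = 76932.59
C = 76932.59 / 0.992 = 77553.01
Insurance premium = 0.8% × 77553.01 = 620.42
Import duty = 77553.01 × 24% = 18612.72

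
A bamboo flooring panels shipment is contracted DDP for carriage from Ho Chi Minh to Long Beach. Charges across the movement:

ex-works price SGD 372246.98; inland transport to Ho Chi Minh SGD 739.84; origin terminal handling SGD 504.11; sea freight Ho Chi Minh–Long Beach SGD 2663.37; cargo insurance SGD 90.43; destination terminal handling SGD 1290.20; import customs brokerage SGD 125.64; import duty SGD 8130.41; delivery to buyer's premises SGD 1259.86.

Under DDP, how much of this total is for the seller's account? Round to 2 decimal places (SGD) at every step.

DDP: the seller bears all costs including import duty.
Seller's account: goods 372246.98 + inland to port 739.84 + origin terminal 504.11 + freight 2663.37 + insurance 90.43 + destination terminal 1290.20 + brokerage 125.64 + duty 8130.41 + delivery 1259.86 = 387050.84
Buyer's account: 0.00

Seller's account: SGD 387050.84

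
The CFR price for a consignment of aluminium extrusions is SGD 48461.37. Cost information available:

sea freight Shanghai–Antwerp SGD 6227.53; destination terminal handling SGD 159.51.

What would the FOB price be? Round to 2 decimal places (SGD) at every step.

Not relevant to the conversion: destination terminal — on the buyer under both terms; not part of either seller's price.
From CFR to FOB, the seller no longer bears: freight.
FOB price = 48461.37 − 6227.53 = 42233.84

FOB price: SGD 42233.84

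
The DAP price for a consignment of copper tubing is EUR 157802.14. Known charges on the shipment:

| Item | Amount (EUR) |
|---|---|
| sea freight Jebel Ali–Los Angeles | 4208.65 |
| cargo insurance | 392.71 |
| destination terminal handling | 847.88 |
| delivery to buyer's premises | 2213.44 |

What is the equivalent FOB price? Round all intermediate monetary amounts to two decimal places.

FOB price: EUR 150139.46

From DAP to FOB, the seller no longer bears: freight, insurance, destination terminal, delivery.
FOB price = 157802.14 − 4208.65 − 392.71 − 847.88 − 2213.44 = 150139.46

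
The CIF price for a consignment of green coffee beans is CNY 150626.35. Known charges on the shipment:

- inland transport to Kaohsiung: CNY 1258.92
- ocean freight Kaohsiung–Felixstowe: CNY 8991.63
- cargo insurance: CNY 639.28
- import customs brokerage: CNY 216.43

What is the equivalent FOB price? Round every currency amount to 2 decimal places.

Not relevant to the conversion: inland to port — on the seller under both CIF and FOB; already in the CIF price and stays in the FOB price. brokerage — on the buyer under both terms; not part of either seller's price.
From CIF to FOB, the seller no longer bears: freight, insurance.
FOB price = 150626.35 − 8991.63 − 639.28 = 140995.44

FOB price: CNY 140995.44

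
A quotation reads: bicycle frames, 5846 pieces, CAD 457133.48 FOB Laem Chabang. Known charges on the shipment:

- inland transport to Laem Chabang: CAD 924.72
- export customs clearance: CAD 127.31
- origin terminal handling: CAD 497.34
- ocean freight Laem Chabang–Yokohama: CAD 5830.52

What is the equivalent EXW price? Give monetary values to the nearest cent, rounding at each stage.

EXW price: CAD 455584.11

Not relevant to the conversion: freight — on the buyer under both terms; not part of either seller's price.
From FOB to EXW, the seller no longer bears: inland to port, export clearance, origin terminal.
EXW price = 457133.48 − 924.72 − 127.31 − 497.34 = 455584.11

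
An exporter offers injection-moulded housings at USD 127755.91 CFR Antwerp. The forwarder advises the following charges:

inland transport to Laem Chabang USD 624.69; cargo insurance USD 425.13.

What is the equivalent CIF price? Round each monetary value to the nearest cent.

Not relevant to the conversion: inland to port — on the seller under both CFR and CIF; already in the CFR price and stays in the CIF price.
From CFR to CIF, the seller additionally bears: insurance.
CIF price = 127755.91 + 425.13 = 128181.04

CIF price: USD 128181.04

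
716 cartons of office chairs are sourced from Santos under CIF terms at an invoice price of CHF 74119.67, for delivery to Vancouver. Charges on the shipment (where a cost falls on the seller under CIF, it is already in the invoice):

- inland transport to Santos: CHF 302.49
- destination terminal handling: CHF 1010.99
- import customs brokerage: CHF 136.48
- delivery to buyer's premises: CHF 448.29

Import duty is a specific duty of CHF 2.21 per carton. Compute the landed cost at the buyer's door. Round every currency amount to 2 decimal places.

CIF: the seller pays costs through ocean freight and marine insurance to the destination port.
Already in the invoice (seller's account under CIF): inland to port — exclude.
The CIF price already equals the CIF value: 74119.67
Import duty = 716 × 2.21 = 1582.36
Buyer bears: destination terminal 1010.99 + brokerage 136.48 + delivery 448.29 + duty 1582.36 = 3178.12
Landed cost = invoice 74119.67 + 3178.12 = 77297.79

Total landed cost: CHF 77297.79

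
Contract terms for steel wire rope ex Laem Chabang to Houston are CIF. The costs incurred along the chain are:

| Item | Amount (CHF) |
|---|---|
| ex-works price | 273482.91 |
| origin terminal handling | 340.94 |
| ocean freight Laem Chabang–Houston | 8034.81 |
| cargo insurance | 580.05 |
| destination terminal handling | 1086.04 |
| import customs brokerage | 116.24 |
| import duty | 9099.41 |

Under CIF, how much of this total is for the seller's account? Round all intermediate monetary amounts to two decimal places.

Seller's account: CHF 282438.71

CIF: the seller pays costs through ocean freight and marine insurance to the destination port.
Seller's account: goods 273482.91 + origin terminal 340.94 + freight 8034.81 + insurance 580.05 = 282438.71
Buyer's account: destination terminal 1086.04 + brokerage 116.24 + duty 9099.41 = 10301.69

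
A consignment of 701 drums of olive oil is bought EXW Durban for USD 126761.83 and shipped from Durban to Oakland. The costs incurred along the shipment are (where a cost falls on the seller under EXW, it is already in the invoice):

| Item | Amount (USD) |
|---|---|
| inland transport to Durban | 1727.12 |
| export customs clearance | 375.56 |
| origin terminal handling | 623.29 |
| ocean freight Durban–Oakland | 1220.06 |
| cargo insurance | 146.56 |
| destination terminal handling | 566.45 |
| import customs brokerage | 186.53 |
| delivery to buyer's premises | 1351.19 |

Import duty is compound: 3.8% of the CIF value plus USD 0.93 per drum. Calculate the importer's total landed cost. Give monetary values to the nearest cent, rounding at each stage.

Total landed cost: USD 138582.99

EXW: the seller makes goods available at their premises; the buyer bears all onward costs.
CIF value = EXW price + inland to port + export clearance + origin terminal + freight + insurance = 126761.83 + 1727.12 + 375.56 + 623.29 + 1220.06 + 146.56 = 130854.42
Ad valorem component: 130854.42 × 3.8% = 4972.47
Specific component: 701 × 0.93 = 651.93
Import duty = 4972.47 + 651.93 = 5624.40
Buyer bears: inland to port 1727.12 + export clearance 375.56 + origin terminal 623.29 + freight 1220.06 + insurance 146.56 + destination terminal 566.45 + brokerage 186.53 + delivery 1351.19 + duty 5624.40 = 11821.16
Landed cost = invoice 126761.83 + 11821.16 = 138582.99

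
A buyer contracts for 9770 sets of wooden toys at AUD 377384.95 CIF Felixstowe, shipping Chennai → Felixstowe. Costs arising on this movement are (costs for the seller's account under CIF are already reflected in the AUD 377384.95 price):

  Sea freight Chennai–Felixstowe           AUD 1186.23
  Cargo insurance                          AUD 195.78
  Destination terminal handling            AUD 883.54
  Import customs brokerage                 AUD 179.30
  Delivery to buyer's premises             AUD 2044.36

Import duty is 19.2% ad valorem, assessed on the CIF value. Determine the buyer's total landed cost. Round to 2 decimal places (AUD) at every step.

Total landed cost: AUD 452950.06

CIF: the seller pays costs through ocean freight and marine insurance to the destination port.
Already in the invoice (seller's account under CIF): freight, insurance — exclude.
The CIF price already equals the CIF value: 377384.95
Import duty = 377384.95 × 19.2% = 72457.91
Buyer bears: destination terminal 883.54 + brokerage 179.30 + delivery 2044.36 + duty 72457.91 = 75565.11
Landed cost = invoice 377384.95 + 75565.11 = 452950.06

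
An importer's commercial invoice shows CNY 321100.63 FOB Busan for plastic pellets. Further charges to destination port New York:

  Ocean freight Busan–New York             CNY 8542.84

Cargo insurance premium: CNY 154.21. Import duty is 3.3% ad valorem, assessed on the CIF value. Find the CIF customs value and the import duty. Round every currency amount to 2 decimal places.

CIF = FOB price + freight + insurance
CIF = 321100.63 + 8542.84 + 154.21 = 329797.68
Import duty = 329797.68 × 3.3% = 10883.32

CIF value: CNY 329797.68; import duty: CNY 10883.32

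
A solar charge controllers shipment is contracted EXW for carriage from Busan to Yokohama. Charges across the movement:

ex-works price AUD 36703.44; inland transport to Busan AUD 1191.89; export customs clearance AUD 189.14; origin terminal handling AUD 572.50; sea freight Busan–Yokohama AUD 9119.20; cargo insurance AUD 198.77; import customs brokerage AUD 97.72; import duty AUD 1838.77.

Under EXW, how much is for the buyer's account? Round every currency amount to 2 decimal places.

Buyer's account: AUD 13207.99

EXW: the seller makes goods available at their premises; the buyer bears all onward costs.
Seller's account: goods 36703.44 = 36703.44
Buyer's account: inland to port 1191.89 + export clearance 189.14 + origin terminal 572.50 + freight 9119.20 + insurance 198.77 + brokerage 97.72 + duty 1838.77 = 13207.99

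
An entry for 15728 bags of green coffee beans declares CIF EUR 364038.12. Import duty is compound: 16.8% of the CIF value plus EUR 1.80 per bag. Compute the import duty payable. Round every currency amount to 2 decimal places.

Import duty: EUR 89468.80

Ad valorem component: 364038.12 × 16.8% = 61158.40
Specific component: 15728 × 1.80 = 28310.40
Import duty = 61158.40 + 28310.40 = 89468.80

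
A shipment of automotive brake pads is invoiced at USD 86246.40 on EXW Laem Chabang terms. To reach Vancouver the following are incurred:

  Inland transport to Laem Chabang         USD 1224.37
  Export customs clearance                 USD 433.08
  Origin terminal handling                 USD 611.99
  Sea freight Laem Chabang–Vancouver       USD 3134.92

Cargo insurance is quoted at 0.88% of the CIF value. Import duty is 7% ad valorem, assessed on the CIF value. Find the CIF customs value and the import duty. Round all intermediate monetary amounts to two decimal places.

Let C be the CIF value. C = EXW price + pre-shipment costs + freight + 0.88% × C
C − 0.88% × C = 86246.40 + 1224.37 + 433.08 + 611.99 + 3134.92
0.9912 × C = 91650.76
C = 91650.76 / 0.9912 = 92464.45
Insurance premium = 0.88% × 92464.45 = 813.69
Import duty = 92464.45 × 7% = 6472.51

CIF value: USD 92464.45; import duty: USD 6472.51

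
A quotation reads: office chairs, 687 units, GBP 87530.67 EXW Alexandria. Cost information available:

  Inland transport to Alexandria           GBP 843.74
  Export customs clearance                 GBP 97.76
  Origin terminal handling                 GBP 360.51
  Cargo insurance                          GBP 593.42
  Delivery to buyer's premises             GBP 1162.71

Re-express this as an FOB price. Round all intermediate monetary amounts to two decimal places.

Not relevant to the conversion: delivery, insurance — on the buyer under both terms; not part of either seller's price.
From EXW to FOB, the seller additionally bears: inland to port, export clearance, origin terminal.
FOB price = 87530.67 + 843.74 + 97.76 + 360.51 = 88832.68

FOB price: GBP 88832.68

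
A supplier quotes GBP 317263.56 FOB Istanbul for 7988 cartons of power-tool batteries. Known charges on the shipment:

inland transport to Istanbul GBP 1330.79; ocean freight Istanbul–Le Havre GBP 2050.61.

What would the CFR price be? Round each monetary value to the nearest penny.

Not relevant to the conversion: inland to port — on the seller under both FOB and CFR; already in the FOB price and stays in the CFR price.
From FOB to CFR, the seller additionally bears: freight.
CFR price = 317263.56 + 2050.61 = 319314.17

CFR price: GBP 319314.17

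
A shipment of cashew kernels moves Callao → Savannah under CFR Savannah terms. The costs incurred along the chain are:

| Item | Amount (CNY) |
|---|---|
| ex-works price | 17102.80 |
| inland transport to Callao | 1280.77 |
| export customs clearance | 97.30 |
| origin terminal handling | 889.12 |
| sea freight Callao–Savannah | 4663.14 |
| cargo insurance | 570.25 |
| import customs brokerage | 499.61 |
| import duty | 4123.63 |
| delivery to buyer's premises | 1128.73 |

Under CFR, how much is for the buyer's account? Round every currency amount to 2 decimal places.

Buyer's account: CNY 6322.22

CFR: the seller pays costs through ocean freight to the destination port, but not insurance.
Seller's account: goods 17102.80 + inland to port 1280.77 + export clearance 97.30 + origin terminal 889.12 + freight 4663.14 = 24033.13
Buyer's account: insurance 570.25 + brokerage 499.61 + duty 4123.63 + delivery 1128.73 = 6322.22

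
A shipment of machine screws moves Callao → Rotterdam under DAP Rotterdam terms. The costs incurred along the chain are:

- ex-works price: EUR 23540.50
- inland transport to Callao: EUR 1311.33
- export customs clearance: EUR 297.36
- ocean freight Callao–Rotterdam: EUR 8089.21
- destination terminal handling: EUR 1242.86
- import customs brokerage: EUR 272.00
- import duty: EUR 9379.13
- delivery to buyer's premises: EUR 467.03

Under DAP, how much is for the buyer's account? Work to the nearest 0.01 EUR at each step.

Buyer's account: EUR 9651.13

DAP: the seller bears all costs to the named destination except import duty and clearance.
Seller's account: goods 23540.50 + inland to port 1311.33 + export clearance 297.36 + freight 8089.21 + destination terminal 1242.86 + delivery 467.03 = 34948.29
Buyer's account: brokerage 272.00 + duty 9379.13 = 9651.13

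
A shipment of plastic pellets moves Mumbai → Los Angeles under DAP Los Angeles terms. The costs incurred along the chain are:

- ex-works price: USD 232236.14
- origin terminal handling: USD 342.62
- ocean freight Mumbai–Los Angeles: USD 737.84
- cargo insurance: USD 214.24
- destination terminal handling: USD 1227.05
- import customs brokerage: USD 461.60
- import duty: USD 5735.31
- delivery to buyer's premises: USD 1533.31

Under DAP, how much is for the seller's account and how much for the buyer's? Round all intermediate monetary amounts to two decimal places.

DAP: the seller bears all costs to the named destination except import duty and clearance.
Seller's account: goods 232236.14 + origin terminal 342.62 + freight 737.84 + insurance 214.24 + destination terminal 1227.05 + delivery 1533.31 = 236291.20
Buyer's account: brokerage 461.60 + duty 5735.31 = 6196.91

Seller: USD 236291.20; buyer: USD 6196.91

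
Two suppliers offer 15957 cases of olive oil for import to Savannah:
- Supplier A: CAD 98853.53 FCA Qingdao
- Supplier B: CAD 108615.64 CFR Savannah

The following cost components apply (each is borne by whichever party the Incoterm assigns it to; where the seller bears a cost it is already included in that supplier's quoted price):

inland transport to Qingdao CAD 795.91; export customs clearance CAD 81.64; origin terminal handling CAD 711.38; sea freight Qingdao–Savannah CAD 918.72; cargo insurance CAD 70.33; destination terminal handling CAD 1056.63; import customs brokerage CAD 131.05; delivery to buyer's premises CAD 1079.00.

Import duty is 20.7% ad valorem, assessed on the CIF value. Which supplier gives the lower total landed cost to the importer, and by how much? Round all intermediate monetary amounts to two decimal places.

Supplier A (FCA):
CIF value = FCA price + origin terminal + freight + insurance = 98853.53 + 711.38 + 918.72 + 70.33 = 100553.96
Import duty = 100553.96 × 20.7% = 20814.67
Buyer bears (A): 711.38 + 918.72 + 70.33 + 1056.63 + 131.05 + 1079.00 = 3967.11
Landed cost (A) = invoice 98853.53 + 3967.11 + duty 20814.67 = 123635.31
Supplier B (CFR):
CIF value = CFR price + insurance = 108615.64 + 70.33 = 108685.97
Import duty = 108685.97 × 20.7% = 22498.00
Buyer bears (B): 70.33 + 1056.63 + 131.05 + 1079.00 = 2337.01
Landed cost (B) = invoice 108615.64 + 2337.01 + duty 22498.00 = 133450.65
Difference = |123635.31 − 133450.65| = 9815.34

Supplier A is cheaper by CAD 9815.34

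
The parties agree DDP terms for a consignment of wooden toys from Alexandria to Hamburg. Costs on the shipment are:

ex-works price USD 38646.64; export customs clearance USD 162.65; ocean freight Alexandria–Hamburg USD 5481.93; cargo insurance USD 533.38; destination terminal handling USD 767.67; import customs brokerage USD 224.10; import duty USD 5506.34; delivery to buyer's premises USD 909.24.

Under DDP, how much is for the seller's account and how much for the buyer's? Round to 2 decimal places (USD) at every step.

Seller: USD 52231.95; buyer: USD 0.00

DDP: the seller bears all costs including import duty.
Seller's account: goods 38646.64 + export clearance 162.65 + freight 5481.93 + insurance 533.38 + destination terminal 767.67 + brokerage 224.10 + duty 5506.34 + delivery 909.24 = 52231.95
Buyer's account: 0.00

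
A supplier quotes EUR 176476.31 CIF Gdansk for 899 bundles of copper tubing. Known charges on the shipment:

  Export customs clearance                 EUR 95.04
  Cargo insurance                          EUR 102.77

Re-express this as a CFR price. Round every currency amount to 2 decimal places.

CFR price: EUR 176373.54

Not relevant to the conversion: export clearance — on the seller under both CIF and CFR; already in the CIF price and stays in the CFR price.
From CIF to CFR, the seller no longer bears: insurance.
CFR price = 176476.31 − 102.77 = 176373.54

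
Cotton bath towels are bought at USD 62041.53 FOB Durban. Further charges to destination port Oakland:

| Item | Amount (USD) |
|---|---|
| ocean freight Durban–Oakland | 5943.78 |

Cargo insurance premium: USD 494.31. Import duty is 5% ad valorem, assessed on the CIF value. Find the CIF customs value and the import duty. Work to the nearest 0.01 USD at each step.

CIF value: USD 68479.62; import duty: USD 3423.98

CIF = FOB price + freight + insurance
CIF = 62041.53 + 5943.78 + 494.31 = 68479.62
Import duty = 68479.62 × 5% = 3423.98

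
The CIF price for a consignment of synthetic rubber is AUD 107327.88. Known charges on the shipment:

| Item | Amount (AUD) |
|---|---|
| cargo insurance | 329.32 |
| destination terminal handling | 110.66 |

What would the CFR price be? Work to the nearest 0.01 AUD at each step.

CFR price: AUD 106998.56

Not relevant to the conversion: destination terminal — on the buyer under both terms; not part of either seller's price.
From CIF to CFR, the seller no longer bears: insurance.
CFR price = 107327.88 − 329.32 = 106998.56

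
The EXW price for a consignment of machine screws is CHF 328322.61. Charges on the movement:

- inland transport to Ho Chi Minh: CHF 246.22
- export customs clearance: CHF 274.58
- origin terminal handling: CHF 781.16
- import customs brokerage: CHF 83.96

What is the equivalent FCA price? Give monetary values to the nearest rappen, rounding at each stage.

FCA price: CHF 328843.41

Not relevant to the conversion: origin terminal, brokerage — on the buyer under both terms; not part of either seller's price.
From EXW to FCA, the seller additionally bears: inland to port, export clearance.
FCA price = 328322.61 + 246.22 + 274.58 = 328843.41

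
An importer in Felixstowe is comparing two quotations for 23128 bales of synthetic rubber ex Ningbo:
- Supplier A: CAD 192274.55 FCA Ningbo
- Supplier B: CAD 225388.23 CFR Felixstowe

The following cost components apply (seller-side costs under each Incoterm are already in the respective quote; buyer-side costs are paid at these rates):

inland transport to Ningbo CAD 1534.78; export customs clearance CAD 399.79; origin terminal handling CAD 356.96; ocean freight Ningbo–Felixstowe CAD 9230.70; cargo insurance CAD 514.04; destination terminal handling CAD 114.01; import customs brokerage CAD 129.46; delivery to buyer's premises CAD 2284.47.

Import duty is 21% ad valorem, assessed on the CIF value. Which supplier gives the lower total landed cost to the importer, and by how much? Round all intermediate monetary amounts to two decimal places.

Supplier A is cheaper by CAD 28466.49

Supplier A (FCA):
CIF value = FCA price + origin terminal + freight + insurance = 192274.55 + 356.96 + 9230.70 + 514.04 = 202376.25
Import duty = 202376.25 × 21% = 42499.01
Buyer bears (A): 356.96 + 9230.70 + 514.04 + 114.01 + 129.46 + 2284.47 = 12629.64
Landed cost (A) = invoice 192274.55 + 12629.64 + duty 42499.01 = 247403.20
Supplier B (CFR):
CIF value = CFR price + insurance = 225388.23 + 514.04 = 225902.27
Import duty = 225902.27 × 21% = 47439.48
Buyer bears (B): 514.04 + 114.01 + 129.46 + 2284.47 = 3041.98
Landed cost (B) = invoice 225388.23 + 3041.98 + duty 47439.48 = 275869.69
Difference = |247403.20 − 275869.69| = 28466.49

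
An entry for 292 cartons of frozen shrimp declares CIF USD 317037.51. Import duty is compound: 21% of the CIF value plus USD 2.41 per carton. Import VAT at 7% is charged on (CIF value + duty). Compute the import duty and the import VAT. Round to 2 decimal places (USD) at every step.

Ad valorem component: 317037.51 × 21% = 66577.88
Specific component: 292 × 2.41 = 703.72
Import duty = 66577.88 + 703.72 = 67281.60
VAT base = CIF + duty = 317037.51 + 67281.60 = 384319.11
Import VAT = 384319.11 × 7% = 26902.34

Import duty: USD 67281.60; import VAT: USD 26902.34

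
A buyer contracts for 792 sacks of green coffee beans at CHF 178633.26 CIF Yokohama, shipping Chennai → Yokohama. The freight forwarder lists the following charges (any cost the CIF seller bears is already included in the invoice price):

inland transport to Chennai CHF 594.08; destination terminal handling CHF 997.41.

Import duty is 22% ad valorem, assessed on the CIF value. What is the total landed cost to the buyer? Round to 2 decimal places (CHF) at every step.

CIF: the seller pays costs through ocean freight and marine insurance to the destination port.
Already in the invoice (seller's account under CIF): inland to port — exclude.
The CIF price already equals the CIF value: 178633.26
Import duty = 178633.26 × 22% = 39299.32
Buyer bears: destination terminal 997.41 + duty 39299.32 = 40296.73
Landed cost = invoice 178633.26 + 40296.73 = 218929.99

Total landed cost: CHF 218929.99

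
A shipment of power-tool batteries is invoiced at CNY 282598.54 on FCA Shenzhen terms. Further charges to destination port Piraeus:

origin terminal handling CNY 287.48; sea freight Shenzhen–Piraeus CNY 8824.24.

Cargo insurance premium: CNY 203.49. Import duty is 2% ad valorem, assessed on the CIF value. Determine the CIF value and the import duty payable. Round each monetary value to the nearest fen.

CIF = FCA price + pre-shipment costs + freight + insurance
CIF = 282598.54 + 287.48 + 8824.24 + 203.49 = 291913.75
Import duty = 291913.75 × 2% = 5838.28

CIF value: CNY 291913.75; import duty: CNY 5838.28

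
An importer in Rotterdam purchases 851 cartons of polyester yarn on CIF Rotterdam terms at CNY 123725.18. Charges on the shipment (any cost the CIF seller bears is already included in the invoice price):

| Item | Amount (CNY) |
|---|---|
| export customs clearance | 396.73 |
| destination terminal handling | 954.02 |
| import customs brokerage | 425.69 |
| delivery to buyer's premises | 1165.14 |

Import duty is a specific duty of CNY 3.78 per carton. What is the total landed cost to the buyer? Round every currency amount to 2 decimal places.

Total landed cost: CNY 129486.81

CIF: the seller pays costs through ocean freight and marine insurance to the destination port.
Already in the invoice (seller's account under CIF): export clearance — exclude.
The CIF price already equals the CIF value: 123725.18
Import duty = 851 × 3.78 = 3216.78
Buyer bears: destination terminal 954.02 + brokerage 425.69 + delivery 1165.14 + duty 3216.78 = 5761.63
Landed cost = invoice 123725.18 + 5761.63 = 129486.81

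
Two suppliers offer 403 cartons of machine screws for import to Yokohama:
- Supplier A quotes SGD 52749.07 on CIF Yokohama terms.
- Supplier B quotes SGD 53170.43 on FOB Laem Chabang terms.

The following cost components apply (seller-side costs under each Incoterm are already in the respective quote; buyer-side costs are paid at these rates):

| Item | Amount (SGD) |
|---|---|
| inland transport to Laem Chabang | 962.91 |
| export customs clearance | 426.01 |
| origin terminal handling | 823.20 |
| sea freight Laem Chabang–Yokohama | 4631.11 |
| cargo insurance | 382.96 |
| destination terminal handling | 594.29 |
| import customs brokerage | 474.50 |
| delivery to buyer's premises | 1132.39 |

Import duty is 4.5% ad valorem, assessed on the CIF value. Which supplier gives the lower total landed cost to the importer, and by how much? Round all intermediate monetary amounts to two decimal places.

Supplier A is cheaper by SGD 5680.02

Supplier A (CIF):
The CIF price already equals the CIF value: 52749.07
Import duty = 52749.07 × 4.5% = 2373.71
Buyer bears (A): 594.29 + 474.50 + 1132.39 = 2201.18
Landed cost (A) = invoice 52749.07 + 2201.18 + duty 2373.71 = 57323.96
Supplier B (FOB):
CIF value = FOB price + freight + insurance = 53170.43 + 4631.11 + 382.96 = 58184.50
Import duty = 58184.50 × 4.5% = 2618.30
Buyer bears (B): 4631.11 + 382.96 + 594.29 + 474.50 + 1132.39 = 7215.25
Landed cost (B) = invoice 53170.43 + 7215.25 + duty 2618.30 = 63003.98
Difference = |57323.96 − 63003.98| = 5680.02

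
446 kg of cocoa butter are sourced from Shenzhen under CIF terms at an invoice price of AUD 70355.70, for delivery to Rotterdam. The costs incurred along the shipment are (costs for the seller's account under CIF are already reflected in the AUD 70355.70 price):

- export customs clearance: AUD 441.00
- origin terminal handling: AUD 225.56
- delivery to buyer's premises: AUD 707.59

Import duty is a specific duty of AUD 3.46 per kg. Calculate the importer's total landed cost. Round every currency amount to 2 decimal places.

CIF: the seller pays costs through ocean freight and marine insurance to the destination port.
Already in the invoice (seller's account under CIF): export clearance, origin terminal — exclude.
The CIF price already equals the CIF value: 70355.70
Import duty = 446 × 3.46 = 1543.16
Buyer bears: delivery 707.59 + duty 1543.16 = 2250.75
Landed cost = invoice 70355.70 + 2250.75 = 72606.45

Total landed cost: AUD 72606.45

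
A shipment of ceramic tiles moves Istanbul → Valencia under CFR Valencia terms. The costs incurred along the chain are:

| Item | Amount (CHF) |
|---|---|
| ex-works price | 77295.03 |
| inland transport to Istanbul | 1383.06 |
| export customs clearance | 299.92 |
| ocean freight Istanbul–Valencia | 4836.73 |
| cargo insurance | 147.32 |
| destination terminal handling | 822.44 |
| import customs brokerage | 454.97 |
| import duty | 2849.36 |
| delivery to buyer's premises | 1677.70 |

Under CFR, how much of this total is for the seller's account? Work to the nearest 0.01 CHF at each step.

Seller's account: CHF 83814.74

CFR: the seller pays costs through ocean freight to the destination port, but not insurance.
Seller's account: goods 77295.03 + inland to port 1383.06 + export clearance 299.92 + freight 4836.73 = 83814.74
Buyer's account: insurance 147.32 + destination terminal 822.44 + brokerage 454.97 + duty 2849.36 + delivery 1677.70 = 5951.79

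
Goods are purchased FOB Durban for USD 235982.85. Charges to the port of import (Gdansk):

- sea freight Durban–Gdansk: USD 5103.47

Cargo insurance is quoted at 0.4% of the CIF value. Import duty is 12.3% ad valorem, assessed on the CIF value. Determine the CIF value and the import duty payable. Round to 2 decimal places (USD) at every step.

Let C be the CIF value. C = FOB price + freight + 0.4% × C
C − 0.4% × C = 235982.85 + 5103.47
0.996 × C = 241086.32
C = 241086.32 / 0.996 = 242054.54
Insurance premium = 0.4% × 242054.54 = 968.22
Import duty = 242054.54 × 12.3% = 29772.71

CIF value: USD 242054.54; import duty: USD 29772.71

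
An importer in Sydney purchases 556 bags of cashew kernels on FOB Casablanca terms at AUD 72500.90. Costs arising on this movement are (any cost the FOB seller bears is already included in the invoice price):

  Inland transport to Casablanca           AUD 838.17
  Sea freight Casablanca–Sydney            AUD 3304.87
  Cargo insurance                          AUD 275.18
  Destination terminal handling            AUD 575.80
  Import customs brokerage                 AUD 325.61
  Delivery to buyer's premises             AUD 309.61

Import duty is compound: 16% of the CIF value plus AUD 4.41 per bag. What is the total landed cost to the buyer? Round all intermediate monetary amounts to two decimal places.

FOB: the seller bears costs until goods are on board at the origin port; the buyer bears freight, insurance and all costs thereafter.
Already in the invoice (seller's account under FOB): inland to port — exclude.
CIF value = FOB price + freight + insurance = 72500.90 + 3304.87 + 275.18 = 76080.95
Ad valorem component: 76080.95 × 16% = 12172.95
Specific component: 556 × 4.41 = 2451.96
Import duty = 12172.95 + 2451.96 = 14624.91
Buyer bears: freight 3304.87 + insurance 275.18 + destination terminal 575.80 + brokerage 325.61 + delivery 309.61 + duty 14624.91 = 19415.98
Landed cost = invoice 72500.90 + 19415.98 = 91916.88

Total landed cost: AUD 91916.88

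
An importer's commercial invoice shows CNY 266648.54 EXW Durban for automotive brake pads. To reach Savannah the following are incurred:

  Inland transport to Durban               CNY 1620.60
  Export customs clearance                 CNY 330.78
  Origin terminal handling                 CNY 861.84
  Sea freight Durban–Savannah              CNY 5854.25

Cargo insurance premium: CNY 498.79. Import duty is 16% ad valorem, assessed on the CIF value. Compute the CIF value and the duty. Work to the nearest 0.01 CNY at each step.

CIF = EXW price + pre-shipment costs + freight + insurance
CIF = 266648.54 + 1620.60 + 330.78 + 861.84 + 5854.25 + 498.79 = 275814.80
Import duty = 275814.80 × 16% = 44130.37

CIF value: CNY 275814.80; import duty: CNY 44130.37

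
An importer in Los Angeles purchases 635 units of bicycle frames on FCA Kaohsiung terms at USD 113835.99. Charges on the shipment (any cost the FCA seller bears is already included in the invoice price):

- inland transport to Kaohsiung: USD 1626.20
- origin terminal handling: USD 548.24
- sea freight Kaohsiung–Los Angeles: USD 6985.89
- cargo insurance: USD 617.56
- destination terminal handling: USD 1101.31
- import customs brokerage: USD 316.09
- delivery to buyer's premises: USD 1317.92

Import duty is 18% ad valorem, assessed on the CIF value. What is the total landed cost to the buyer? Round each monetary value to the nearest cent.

Total landed cost: USD 146680.78

FCA: the seller delivers export-cleared goods to the carrier; the buyer bears costs from that point.
Already in the invoice (seller's account under FCA): inland to port — exclude.
CIF value = FCA price + origin terminal + freight + insurance = 113835.99 + 548.24 + 6985.89 + 617.56 = 121987.68
Import duty = 121987.68 × 18% = 21957.78
Buyer bears: origin terminal 548.24 + freight 6985.89 + insurance 617.56 + destination terminal 1101.31 + brokerage 316.09 + delivery 1317.92 + duty 21957.78 = 32844.79
Landed cost = invoice 113835.99 + 32844.79 = 146680.78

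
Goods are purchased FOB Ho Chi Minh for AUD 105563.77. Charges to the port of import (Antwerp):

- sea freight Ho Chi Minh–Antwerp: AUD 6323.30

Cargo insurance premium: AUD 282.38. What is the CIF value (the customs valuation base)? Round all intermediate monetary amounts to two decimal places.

CIF value: AUD 112169.45

CIF = FOB price + freight + insurance
CIF = 105563.77 + 6323.30 + 282.38 = 112169.45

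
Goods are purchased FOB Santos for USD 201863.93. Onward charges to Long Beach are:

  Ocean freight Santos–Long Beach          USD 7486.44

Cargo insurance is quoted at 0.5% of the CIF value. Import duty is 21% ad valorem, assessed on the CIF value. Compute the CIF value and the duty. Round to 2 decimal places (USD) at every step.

CIF value: USD 210402.38; import duty: USD 44184.50

Let C be the CIF value. C = FOB price + freight + 0.5% × C
C − 0.5% × C = 201863.93 + 7486.44
0.995 × C = 209350.37
C = 209350.37 / 0.995 = 210402.38
Insurance premium = 0.5% × 210402.38 = 1052.01
Import duty = 210402.38 × 21% = 44184.50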